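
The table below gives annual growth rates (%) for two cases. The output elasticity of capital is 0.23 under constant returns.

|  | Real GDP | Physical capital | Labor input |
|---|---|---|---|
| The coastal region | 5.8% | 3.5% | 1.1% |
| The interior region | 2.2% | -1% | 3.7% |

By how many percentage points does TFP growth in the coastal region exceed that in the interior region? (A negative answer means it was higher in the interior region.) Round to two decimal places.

Labor's share = 1 − 0.23 = 0.77.
The coastal region: TFP = 5.8 − 0.805 − 0.847 = 4.148%.
The interior region: TFP = 2.2 + 0.23 − 2.849 = -0.419%.
Difference = 4.148 − (-0.419) = 4.567 pp.

4.57 percentage points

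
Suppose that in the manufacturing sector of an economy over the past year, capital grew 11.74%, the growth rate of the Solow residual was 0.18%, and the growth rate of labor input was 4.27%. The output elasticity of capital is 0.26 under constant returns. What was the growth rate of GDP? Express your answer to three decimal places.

Labor's share = 1 − 0.26 = 0.74.
Capital: 0.26 × 11.74 = 3.0524 pp.
Labor input: 0.74 × 4.27 = 3.1598 pp.
Output growth = 0.18 + 6.2122 = 6.3922%.

6.392%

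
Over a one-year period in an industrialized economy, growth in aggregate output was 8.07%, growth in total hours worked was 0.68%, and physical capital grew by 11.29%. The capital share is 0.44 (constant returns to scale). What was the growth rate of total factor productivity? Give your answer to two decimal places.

Labor's share = 1 − 0.44 = 0.56.
Physical capital: 0.44 × 11.29 = 4.9676 pp.
Total hours worked: 0.56 × 0.68 = 0.3808 pp.
TFP growth = 8.07 − 5.3484 = 2.7216%.

Total factor productivity grew 2.72%.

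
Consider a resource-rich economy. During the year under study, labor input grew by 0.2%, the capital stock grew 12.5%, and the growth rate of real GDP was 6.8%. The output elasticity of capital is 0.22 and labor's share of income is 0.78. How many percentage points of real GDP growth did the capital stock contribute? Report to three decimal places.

2.750 percentage points

Contribution = share × growth = 0.22 × 12.5 = 2.75 pp.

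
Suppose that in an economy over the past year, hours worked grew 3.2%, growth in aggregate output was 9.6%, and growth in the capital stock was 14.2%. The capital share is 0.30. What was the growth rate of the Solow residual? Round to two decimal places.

The Solow residual grew 3.10%.

Labor's share = 1 − 0.3 = 0.7.
The capital stock: 0.3 × 14.2 = 4.26 pp.
Hours worked: 0.7 × 3.2 = 2.24 pp.
TFP growth = 9.6 − 6.5 = 3.1%.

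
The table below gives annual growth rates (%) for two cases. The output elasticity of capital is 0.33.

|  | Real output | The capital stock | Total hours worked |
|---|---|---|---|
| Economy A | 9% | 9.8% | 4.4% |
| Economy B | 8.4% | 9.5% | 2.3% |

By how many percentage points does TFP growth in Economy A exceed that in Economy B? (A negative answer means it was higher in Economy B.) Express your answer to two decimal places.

Labor's share = 1 − 0.33 = 0.67.
Economy A: TFP = 9 − 3.234 − 2.948 = 2.818%.
Economy B: TFP = 8.4 − 3.135 − 1.541 = 3.724%.
Difference = 2.818 − (3.724) = -0.906 pp.

-0.91 percentage points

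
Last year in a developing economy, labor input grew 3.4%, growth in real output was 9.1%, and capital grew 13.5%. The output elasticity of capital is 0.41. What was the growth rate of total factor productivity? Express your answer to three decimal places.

Total factor productivity grew 1.559%.

Labor's share = 1 − 0.41 = 0.59.
Capital: 0.41 × 13.5 = 5.535 pp.
Labor input: 0.59 × 3.4 = 2.006 pp.
TFP growth = 9.1 − 7.541 = 1.559%.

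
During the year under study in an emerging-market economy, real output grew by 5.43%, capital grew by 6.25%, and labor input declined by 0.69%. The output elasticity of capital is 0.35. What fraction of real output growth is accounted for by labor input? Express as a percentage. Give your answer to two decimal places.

-8.26%

Labor's share = 1 − 0.35 = 0.65.
Labor input contributed 0.65 × (-0.69) = -0.4485 pp.
Share of growth = -0.4485 / 5.43 × 100 = -8.2597%.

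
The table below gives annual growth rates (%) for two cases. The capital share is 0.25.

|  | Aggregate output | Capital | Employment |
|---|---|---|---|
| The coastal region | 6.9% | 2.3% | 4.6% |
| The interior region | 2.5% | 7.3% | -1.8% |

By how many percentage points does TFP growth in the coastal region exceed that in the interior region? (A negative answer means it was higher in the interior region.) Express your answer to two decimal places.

Labor's share = 1 − 0.25 = 0.75.
The coastal region: TFP = 6.9 − 0.575 − 3.45 = 2.875%.
The interior region: TFP = 2.5 − 1.825 + 1.35 = 2.025%.
Difference = 2.875 − (2.025) = 0.85 pp.

0.85 percentage points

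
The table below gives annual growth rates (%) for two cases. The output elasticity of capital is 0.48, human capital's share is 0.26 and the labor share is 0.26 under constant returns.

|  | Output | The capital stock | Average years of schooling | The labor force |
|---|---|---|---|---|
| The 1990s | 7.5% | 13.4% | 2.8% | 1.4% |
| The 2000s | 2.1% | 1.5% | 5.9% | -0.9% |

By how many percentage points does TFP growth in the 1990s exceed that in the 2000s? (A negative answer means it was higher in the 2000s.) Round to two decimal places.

Labor's share = 1 − 0.48 − 0.26 = 0.26.
The 1990s: TFP = 7.5 − 6.432 − 0.728 − 0.364 = -0.024%.
The 2000s: TFP = 2.1 − 0.72 − 1.534 + 0.234 = 0.08%.
Difference = -0.024 − (0.08) = -0.104 pp.

-0.10 percentage points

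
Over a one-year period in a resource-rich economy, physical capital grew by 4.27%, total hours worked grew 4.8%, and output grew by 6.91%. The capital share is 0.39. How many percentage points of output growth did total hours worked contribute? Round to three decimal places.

2.928 pp

Labor's share = 1 − 0.39 = 0.61.
Contribution = share × growth = 0.61 × 4.8 = 2.928 pp.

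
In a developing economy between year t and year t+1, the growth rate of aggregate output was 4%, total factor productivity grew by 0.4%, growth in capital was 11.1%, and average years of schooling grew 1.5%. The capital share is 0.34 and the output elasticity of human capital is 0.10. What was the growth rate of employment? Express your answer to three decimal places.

Labor's share = 1 − 0.34 − 0.1 = 0.56.
gY = gA + 0.34×11.1 + 0.1×1.5 + 0.56×g.
0.56×g = 4 − 0.4 − 3.924 = -0.324.
g = -0.324 / 0.56 = -0.57857%.

-0.579%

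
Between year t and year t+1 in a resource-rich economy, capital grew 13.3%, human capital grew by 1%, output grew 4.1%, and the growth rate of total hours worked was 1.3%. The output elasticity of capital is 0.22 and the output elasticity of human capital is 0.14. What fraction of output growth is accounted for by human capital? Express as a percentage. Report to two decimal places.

Human capital accounted for 3.41% of growth.

Human capital contributed 0.14 × 1 = 0.14 pp.
Share of growth = 0.14 / 4.1 × 100 = 3.4146%.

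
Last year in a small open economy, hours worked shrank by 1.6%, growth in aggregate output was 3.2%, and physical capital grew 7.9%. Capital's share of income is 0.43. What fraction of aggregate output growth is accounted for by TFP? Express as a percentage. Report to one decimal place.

Labor's share = 1 − 0.43 = 0.57.
Physical capital: 0.43 × 7.9 = 3.397 pp.
Hours worked: 0.57 × (-1.6) = -0.912 pp.
TFP growth = 3.2 − 2.485 = 0.715%.
TFP share of growth = 0.715 / 3.2 × 100 = 22.344%.

22.3%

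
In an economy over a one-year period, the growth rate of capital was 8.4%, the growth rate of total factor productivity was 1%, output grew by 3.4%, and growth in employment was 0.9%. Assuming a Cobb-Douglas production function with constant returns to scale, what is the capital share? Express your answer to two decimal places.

α = 0.20

gY = gA + α·gK + (1−α)·gL, so gY − gA − gL = α(gK − gL).
3.4 − 1 − 0.9 = α × (8.4 − 0.9).
1.5 = 7.5 α, so α = 0.2.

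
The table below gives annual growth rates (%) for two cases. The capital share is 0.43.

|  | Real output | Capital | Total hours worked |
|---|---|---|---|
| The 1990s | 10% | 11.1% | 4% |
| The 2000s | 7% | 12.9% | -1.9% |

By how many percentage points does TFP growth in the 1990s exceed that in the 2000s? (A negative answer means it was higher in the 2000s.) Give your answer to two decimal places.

0.41 percentage points

Labor's share = 1 − 0.43 = 0.57.
The 1990s: TFP = 10 − 4.773 − 2.28 = 2.947%.
The 2000s: TFP = 7 − 5.547 + 1.083 = 2.536%.
Difference = 2.947 − (2.536) = 0.411 pp.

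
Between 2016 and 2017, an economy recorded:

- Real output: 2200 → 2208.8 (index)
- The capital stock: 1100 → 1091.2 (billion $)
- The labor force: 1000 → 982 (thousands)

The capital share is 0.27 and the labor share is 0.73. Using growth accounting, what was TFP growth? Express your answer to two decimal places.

Real output growth = (2208.8 − 2200) / 2200 = 0.4%.
The capital stock growth = (1091.2 − 1100) / 1100 = -0.8%.
The labor force growth = (982 − 1000) / 1000 = -1.8%.
Labor's share = 1 − 0.27 = 0.73.
The capital stock: 0.27 × (-0.8) = -0.216 pp.
The labor force: 0.73 × (-1.8) = -1.314 pp.
TFP growth = 0.4 + 1.53 = 1.93%.

1.93%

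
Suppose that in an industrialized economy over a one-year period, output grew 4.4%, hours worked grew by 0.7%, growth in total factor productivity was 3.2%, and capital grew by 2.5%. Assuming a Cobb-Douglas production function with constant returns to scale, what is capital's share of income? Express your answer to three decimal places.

0.278

gY = gA + α·gK + (1−α)·gL, so gY − gA − gL = α(gK − gL).
4.4 − 3.2 − 0.7 = α × (2.5 − 0.7).
0.5 = 1.8 α, so α = 0.27778.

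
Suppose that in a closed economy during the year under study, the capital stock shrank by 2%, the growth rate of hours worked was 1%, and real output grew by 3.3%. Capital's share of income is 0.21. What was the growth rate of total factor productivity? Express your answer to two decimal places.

Labor's share = 1 − 0.21 = 0.79.
The capital stock: 0.21 × (-2) = -0.42 pp.
Hours worked: 0.79 × 1 = 0.79 pp.
TFP growth = 3.3 − 0.37 = 2.93%.

2.93%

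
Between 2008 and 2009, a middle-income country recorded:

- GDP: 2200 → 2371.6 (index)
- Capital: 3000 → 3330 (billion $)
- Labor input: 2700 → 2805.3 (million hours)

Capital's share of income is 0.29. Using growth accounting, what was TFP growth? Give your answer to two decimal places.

1.84%

GDP growth = (2371.6 − 2200) / 2200 = 7.8%.
Capital growth = (3330 − 3000) / 3000 = 11%.
Labor input growth = (2805.3 − 2700) / 2700 = 3.9%.
Labor's share = 1 − 0.29 = 0.71.
Capital: 0.29 × 11 = 3.19 pp.
Labor input: 0.71 × 3.9 = 2.769 pp.
TFP growth = 7.8 − 5.959 = 1.841%.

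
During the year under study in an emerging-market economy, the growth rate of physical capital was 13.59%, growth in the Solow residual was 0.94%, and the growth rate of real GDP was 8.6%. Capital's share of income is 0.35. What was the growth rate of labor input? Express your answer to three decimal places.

4.467%

Labor's share = 1 − 0.35 = 0.65.
gY = gA + 0.35×13.59 + 0.65×g.
0.65×g = 8.6 − 0.94 − 4.7565 = 2.9035.
g = 2.9035 / 0.65 = 4.46692%.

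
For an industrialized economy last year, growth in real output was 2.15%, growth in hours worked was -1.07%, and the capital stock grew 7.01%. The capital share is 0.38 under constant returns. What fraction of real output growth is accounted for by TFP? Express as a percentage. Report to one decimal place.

7.0%

Labor's share = 1 − 0.38 = 0.62.
The capital stock: 0.38 × 7.01 = 2.6638 pp.
Hours worked: 0.62 × (-1.07) = -0.6634 pp.
TFP growth = 2.15 − 2.0004 = 0.1496%.
TFP share of growth = 0.1496 / 2.15 × 100 = 6.958%.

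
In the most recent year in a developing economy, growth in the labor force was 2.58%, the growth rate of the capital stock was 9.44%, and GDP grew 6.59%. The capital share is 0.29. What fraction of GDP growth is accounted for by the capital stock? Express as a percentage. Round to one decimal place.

The capital stock accounted for 41.5% of growth.

The capital stock contributed 0.29 × 9.44 = 2.7376 pp.
Share of growth = 2.7376 / 6.59 × 100 = 41.542%.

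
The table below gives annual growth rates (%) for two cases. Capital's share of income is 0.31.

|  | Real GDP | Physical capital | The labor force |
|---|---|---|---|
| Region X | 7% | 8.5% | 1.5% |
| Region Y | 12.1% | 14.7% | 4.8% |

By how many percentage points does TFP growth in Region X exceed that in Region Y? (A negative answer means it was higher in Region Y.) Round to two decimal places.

-0.90 percentage points

Labor's share = 1 − 0.31 = 0.69.
Region X: TFP = 7 − 2.635 − 1.035 = 3.33%.
Region Y: TFP = 12.1 − 4.557 − 3.312 = 4.231%.
Difference = 3.33 − (4.231) = -0.901 pp.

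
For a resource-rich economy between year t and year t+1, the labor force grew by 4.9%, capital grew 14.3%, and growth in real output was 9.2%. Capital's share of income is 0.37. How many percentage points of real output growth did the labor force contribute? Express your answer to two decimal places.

Labor's share = 1 − 0.37 = 0.63.
Contribution = share × growth = 0.63 × 4.9 = 3.087 pp.

3.09 pp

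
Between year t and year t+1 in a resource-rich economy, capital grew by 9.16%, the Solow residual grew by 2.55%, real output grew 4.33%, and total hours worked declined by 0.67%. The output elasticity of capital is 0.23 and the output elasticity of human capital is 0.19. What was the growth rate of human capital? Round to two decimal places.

0.33%

Labor's share = 1 − 0.23 − 0.19 = 0.58.
gY = gA + 0.23×9.16 + 0.58×(-0.67) + 0.19×g.
0.19×g = 4.33 − 2.55 − 1.7182 = 0.0618.
g = 0.0618 / 0.19 = 0.3253%.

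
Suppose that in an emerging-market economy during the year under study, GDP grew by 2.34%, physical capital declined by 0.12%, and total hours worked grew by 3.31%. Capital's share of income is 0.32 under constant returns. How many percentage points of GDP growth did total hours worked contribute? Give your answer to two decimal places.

2.25

Labor's share = 1 − 0.32 = 0.68.
Contribution = share × growth = 0.68 × 3.31 = 2.2508 pp.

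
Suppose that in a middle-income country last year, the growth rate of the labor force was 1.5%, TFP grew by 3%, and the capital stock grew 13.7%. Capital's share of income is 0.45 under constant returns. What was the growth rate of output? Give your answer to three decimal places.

Labor's share = 1 − 0.45 = 0.55.
The capital stock: 0.45 × 13.7 = 6.165 pp.
The labor force: 0.55 × 1.5 = 0.825 pp.
Output growth = 3 + 6.99 = 9.99%.

Output grew 9.990%.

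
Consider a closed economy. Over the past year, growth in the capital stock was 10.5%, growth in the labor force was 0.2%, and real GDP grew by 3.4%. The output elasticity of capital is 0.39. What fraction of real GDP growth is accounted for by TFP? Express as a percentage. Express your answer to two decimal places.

TFP accounted for -24.03% of growth.

Labor's share = 1 − 0.39 = 0.61.
The capital stock: 0.39 × 10.5 = 4.095 pp.
The labor force: 0.61 × 0.2 = 0.122 pp.
TFP growth = 3.4 − 4.217 = -0.817%.
TFP share of growth = -0.817 / 3.4 × 100 = -24.0294%.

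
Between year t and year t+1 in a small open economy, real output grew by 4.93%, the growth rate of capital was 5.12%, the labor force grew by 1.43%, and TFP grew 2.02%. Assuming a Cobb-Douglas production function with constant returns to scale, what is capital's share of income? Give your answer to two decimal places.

gY = gA + α·gK + (1−α)·gL, so gY − gA − gL = α(gK − gL).
4.93 − 2.02 − 1.43 = α × (5.12 − 1.43).
1.48 = 3.69 α, so α = 0.4011.

α = 0.40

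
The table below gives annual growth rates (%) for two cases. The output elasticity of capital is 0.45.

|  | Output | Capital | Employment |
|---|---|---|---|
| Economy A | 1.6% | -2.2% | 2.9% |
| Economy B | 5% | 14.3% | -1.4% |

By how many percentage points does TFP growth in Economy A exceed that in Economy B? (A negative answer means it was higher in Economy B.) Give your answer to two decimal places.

Labor's share = 1 − 0.45 = 0.55.
Economy A: TFP = 1.6 + 0.99 − 1.595 = 0.995%.
Economy B: TFP = 5 − 6.435 + 0.77 = -0.665%.
Difference = 0.995 − (-0.665) = 1.66 pp.

1.66 percentage points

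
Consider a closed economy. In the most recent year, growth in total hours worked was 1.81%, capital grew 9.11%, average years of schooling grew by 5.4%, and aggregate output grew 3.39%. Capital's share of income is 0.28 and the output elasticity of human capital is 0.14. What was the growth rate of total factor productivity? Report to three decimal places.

Labor's share = 1 − 0.28 − 0.14 = 0.58.
Capital: 0.28 × 9.11 = 2.5508 pp.
Average years of schooling: 0.14 × 5.4 = 0.756 pp.
Total hours worked: 0.58 × 1.81 = 1.0498 pp.
TFP growth = 3.39 − 4.3566 = -0.9666%.

-0.967%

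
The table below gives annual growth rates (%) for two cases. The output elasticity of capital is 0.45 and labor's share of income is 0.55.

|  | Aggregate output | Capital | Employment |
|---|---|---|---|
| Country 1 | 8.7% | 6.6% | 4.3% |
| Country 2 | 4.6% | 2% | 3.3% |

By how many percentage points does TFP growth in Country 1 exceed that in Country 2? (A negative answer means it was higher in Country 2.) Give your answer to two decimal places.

1.48 percentage points

Labor's share = 1 − 0.45 = 0.55.
Country 1: TFP = 8.7 − 2.97 − 2.365 = 3.365%.
Country 2: TFP = 4.6 − 0.9 − 1.815 = 1.885%.
Difference = 3.365 − (1.885) = 1.48 pp.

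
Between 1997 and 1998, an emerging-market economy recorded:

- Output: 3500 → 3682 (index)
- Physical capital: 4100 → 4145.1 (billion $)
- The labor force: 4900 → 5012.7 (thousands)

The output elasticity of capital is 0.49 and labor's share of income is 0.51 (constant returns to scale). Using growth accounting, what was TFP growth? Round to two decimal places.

Output growth = (3682 − 3500) / 3500 = 5.2%.
Physical capital growth = (4145.1 − 4100) / 4100 = 1.1%.
The labor force growth = (5012.7 − 4900) / 4900 = 2.3%.
Labor's share = 1 − 0.49 = 0.51.
Physical capital: 0.49 × 1.1 = 0.539 pp.
The labor force: 0.51 × 2.3 = 1.173 pp.
TFP growth = 5.2 − 1.712 = 3.488%.

TFP growth was 3.49%.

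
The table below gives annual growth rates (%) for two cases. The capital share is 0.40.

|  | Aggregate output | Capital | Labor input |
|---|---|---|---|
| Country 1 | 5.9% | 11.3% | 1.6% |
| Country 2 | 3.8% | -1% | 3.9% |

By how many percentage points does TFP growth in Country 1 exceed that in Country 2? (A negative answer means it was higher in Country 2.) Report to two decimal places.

Labor's share = 1 − 0.4 = 0.6.
Country 1: TFP = 5.9 − 4.52 − 0.96 = 0.42%.
Country 2: TFP = 3.8 + 0.4 − 2.34 = 1.86%.
Difference = 0.42 − (1.86) = -1.44 pp.

-1.44 percentage points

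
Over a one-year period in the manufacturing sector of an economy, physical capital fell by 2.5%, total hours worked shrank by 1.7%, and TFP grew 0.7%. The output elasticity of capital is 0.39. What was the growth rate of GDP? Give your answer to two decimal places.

Labor's share = 1 − 0.39 = 0.61.
Physical capital: 0.39 × (-2.5) = -0.975 pp.
Total hours worked: 0.61 × (-1.7) = -1.037 pp.
Output growth = 0.7 + (-2.012) = -1.312%.

-1.31%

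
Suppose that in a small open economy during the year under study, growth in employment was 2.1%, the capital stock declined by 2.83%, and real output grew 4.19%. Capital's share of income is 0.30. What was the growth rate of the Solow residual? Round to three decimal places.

3.569%

Labor's share = 1 − 0.3 = 0.7.
The capital stock: 0.3 × (-2.83) = -0.849 pp.
Employment: 0.7 × 2.1 = 1.47 pp.
TFP growth = 4.19 − 0.621 = 3.569%.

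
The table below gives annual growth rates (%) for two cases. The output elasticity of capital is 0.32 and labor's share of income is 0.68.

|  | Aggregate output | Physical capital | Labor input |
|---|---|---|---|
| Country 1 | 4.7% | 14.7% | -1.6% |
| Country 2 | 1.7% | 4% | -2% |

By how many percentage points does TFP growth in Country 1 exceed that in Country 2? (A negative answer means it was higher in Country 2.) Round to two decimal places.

Labor's share = 1 − 0.32 = 0.68.
Country 1: TFP = 4.7 − 4.704 + 1.088 = 1.084%.
Country 2: TFP = 1.7 − 1.28 + 1.36 = 1.78%.
Difference = 1.084 − (1.78) = -0.696 pp.

-0.70 percentage points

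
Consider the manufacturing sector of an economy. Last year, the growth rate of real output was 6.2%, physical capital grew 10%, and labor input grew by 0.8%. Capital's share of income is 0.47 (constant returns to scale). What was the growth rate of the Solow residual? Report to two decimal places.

Labor's share = 1 − 0.47 = 0.53.
Physical capital: 0.47 × 10 = 4.7 pp.
Labor input: 0.53 × 0.8 = 0.424 pp.
TFP growth = 6.2 − 5.124 = 1.076%.

1.08%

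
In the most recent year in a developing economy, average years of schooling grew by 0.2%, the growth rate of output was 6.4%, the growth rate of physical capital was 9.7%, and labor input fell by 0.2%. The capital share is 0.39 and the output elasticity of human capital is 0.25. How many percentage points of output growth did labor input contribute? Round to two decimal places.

Labor's share = 1 − 0.39 − 0.25 = 0.36.
Contribution = share × growth = 0.36 × (-0.2) = -0.072 pp.

-0.07 percentage points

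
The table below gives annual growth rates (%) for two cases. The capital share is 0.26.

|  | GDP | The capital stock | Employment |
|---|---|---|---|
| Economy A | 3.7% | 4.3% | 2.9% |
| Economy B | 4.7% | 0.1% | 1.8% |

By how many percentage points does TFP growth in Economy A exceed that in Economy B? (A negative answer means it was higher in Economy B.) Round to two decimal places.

-2.91 percentage points

Labor's share = 1 − 0.26 = 0.74.
Economy A: TFP = 3.7 − 1.118 − 2.146 = 0.436%.
Economy B: TFP = 4.7 − 0.026 − 1.332 = 3.342%.
Difference = 0.436 − (3.342) = -2.906 pp.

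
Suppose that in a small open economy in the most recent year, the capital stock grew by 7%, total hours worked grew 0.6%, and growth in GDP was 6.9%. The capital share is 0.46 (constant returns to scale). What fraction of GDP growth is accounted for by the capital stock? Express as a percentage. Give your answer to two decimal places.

The capital stock accounted for 46.67% of growth.

The capital stock contributed 0.46 × 7 = 3.22 pp.
Share of growth = 3.22 / 6.9 × 100 = 46.6667%.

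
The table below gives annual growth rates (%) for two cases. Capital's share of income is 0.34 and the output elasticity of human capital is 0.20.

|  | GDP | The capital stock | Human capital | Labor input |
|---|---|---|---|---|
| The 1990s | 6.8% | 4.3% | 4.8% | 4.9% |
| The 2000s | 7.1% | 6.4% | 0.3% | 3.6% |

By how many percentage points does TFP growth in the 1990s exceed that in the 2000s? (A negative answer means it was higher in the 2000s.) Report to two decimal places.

-1.08 percentage points

Labor's share = 1 − 0.34 − 0.2 = 0.46.
The 1990s: TFP = 6.8 − 1.462 − 0.96 − 2.254 = 2.124%.
The 2000s: TFP = 7.1 − 2.176 − 0.06 − 1.656 = 3.208%.
Difference = 2.124 − (3.208) = -1.084 pp.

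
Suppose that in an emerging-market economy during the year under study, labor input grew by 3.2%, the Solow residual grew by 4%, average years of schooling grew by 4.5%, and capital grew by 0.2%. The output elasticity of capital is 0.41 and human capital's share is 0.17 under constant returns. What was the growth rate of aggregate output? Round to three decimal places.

Labor's share = 1 − 0.41 − 0.17 = 0.42.
Capital: 0.41 × 0.2 = 0.082 pp.
Average years of schooling: 0.17 × 4.5 = 0.765 pp.
Labor input: 0.42 × 3.2 = 1.344 pp.
Output growth = 4 + 2.191 = 6.191%.

6.191%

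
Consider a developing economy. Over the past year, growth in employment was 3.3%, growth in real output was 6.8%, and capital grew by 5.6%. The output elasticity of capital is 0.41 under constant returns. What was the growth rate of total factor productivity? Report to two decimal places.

Labor's share = 1 − 0.41 = 0.59.
Capital: 0.41 × 5.6 = 2.296 pp.
Employment: 0.59 × 3.3 = 1.947 pp.
TFP growth = 6.8 − 4.243 = 2.557%.

2.56%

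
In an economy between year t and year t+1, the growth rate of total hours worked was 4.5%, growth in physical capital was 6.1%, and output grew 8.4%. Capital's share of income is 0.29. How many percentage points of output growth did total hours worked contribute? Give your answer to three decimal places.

Labor's share = 1 − 0.29 = 0.71.
Contribution = share × growth = 0.71 × 4.5 = 3.195 pp.

3.195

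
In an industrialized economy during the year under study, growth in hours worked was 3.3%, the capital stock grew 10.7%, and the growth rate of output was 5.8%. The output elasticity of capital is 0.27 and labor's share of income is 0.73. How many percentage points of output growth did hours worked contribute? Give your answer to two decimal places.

Labor's share = 1 − 0.27 = 0.73.
Contribution = share × growth = 0.73 × 3.3 = 2.409 pp.

2.41 pp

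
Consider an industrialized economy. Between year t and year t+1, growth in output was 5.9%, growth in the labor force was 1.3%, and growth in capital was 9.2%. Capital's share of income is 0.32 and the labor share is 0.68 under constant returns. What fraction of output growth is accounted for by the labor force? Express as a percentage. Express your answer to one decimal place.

Labor's share = 1 − 0.32 = 0.68.
The labor force contributed 0.68 × 1.3 = 0.884 pp.
Share of growth = 0.884 / 5.9 × 100 = 14.983%.

The labor force accounted for 15.0% of growth.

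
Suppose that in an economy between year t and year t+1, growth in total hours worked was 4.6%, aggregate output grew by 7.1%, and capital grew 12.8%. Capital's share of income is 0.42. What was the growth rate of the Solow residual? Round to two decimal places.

-0.94%

Labor's share = 1 − 0.42 = 0.58.
Capital: 0.42 × 12.8 = 5.376 pp.
Total hours worked: 0.58 × 4.6 = 2.668 pp.
TFP growth = 7.1 − 8.044 = -0.944%.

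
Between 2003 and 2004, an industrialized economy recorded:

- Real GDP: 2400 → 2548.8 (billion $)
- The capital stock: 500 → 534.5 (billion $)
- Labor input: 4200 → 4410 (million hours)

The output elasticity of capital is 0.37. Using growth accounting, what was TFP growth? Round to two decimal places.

0.50%

Real GDP growth = (2548.8 − 2400) / 2400 = 6.2%.
The capital stock growth = (534.5 − 500) / 500 = 6.9%.
Labor input growth = (4410 − 4200) / 4200 = 5%.
Labor's share = 1 − 0.37 = 0.63.
The capital stock: 0.37 × 6.9 = 2.553 pp.
Labor input: 0.63 × 5 = 3.15 pp.
TFP growth = 6.2 − 5.703 = 0.497%.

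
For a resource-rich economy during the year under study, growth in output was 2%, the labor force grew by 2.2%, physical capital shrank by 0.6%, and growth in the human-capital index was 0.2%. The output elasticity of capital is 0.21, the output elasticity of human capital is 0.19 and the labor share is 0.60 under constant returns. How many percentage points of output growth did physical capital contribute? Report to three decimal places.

Contribution = share × growth = 0.21 × (-0.6) = -0.126 pp.

-0.126 percentage points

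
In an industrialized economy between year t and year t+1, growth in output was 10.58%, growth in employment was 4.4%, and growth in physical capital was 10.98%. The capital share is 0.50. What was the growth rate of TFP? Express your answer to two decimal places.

Labor's share = 1 − 0.5 = 0.5.
Physical capital: 0.5 × 10.98 = 5.49 pp.
Employment: 0.5 × 4.4 = 2.2 pp.
TFP growth = 10.58 − 7.69 = 2.89%.

2.89%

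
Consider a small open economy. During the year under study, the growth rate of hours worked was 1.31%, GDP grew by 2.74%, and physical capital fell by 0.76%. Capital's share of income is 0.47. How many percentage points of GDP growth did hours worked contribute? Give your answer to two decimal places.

0.69 pp

Labor's share = 1 − 0.47 = 0.53.
Contribution = share × growth = 0.53 × 1.31 = 0.6943 pp.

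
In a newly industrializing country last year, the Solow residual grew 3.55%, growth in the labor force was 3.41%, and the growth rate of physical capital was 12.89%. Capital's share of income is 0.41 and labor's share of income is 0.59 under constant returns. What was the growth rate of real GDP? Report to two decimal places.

Labor's share = 1 − 0.41 = 0.59.
Physical capital: 0.41 × 12.89 = 5.2849 pp.
The labor force: 0.59 × 3.41 = 2.0119 pp.
Output growth = 3.55 + 7.2968 = 10.8468%.

10.85%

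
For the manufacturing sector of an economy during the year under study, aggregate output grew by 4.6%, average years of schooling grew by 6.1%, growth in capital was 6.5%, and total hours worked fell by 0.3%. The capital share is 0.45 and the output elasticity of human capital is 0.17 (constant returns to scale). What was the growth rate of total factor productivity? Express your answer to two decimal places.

Labor's share = 1 − 0.45 − 0.17 = 0.38.
Capital: 0.45 × 6.5 = 2.925 pp.
Average years of schooling: 0.17 × 6.1 = 1.037 pp.
Total hours worked: 0.38 × (-0.3) = -0.114 pp.
TFP growth = 4.6 − 3.848 = 0.752%.

0.75%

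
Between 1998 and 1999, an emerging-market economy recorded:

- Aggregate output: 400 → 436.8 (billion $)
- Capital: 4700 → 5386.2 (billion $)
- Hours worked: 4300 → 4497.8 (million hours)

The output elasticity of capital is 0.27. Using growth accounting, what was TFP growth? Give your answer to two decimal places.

TFP grew 1.90%.

Aggregate output growth = (436.8 − 400) / 400 = 9.2%.
Capital growth = (5386.2 − 4700) / 4700 = 14.6%.
Hours worked growth = (4497.8 − 4300) / 4300 = 4.6%.
Labor's share = 1 − 0.27 = 0.73.
Capital: 0.27 × 14.6 = 3.942 pp.
Hours worked: 0.73 × 4.6 = 3.358 pp.
TFP growth = 9.2 − 7.3 = 1.9%.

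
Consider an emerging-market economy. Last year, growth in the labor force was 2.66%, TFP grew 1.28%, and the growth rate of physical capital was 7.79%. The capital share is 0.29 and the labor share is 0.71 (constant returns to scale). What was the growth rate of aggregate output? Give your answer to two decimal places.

5.43%

Labor's share = 1 − 0.29 = 0.71.
Physical capital: 0.29 × 7.79 = 2.2591 pp.
The labor force: 0.71 × 2.66 = 1.8886 pp.
Output growth = 1.28 + 4.1477 = 5.4277%.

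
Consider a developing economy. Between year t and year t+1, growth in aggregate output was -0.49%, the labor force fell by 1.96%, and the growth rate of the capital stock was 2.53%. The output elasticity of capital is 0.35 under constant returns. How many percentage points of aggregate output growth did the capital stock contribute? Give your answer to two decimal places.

0.89 pp

Contribution = share × growth = 0.35 × 2.53 = 0.8855 pp.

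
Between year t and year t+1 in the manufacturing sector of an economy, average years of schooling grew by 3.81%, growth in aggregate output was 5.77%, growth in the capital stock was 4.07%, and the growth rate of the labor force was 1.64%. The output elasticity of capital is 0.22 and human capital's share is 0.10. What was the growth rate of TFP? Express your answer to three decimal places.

Labor's share = 1 − 0.22 − 0.1 = 0.68.
The capital stock: 0.22 × 4.07 = 0.8954 pp.
Average years of schooling: 0.1 × 3.81 = 0.381 pp.
The labor force: 0.68 × 1.64 = 1.1152 pp.
TFP growth = 5.77 − 2.3916 = 3.3784%.

3.378%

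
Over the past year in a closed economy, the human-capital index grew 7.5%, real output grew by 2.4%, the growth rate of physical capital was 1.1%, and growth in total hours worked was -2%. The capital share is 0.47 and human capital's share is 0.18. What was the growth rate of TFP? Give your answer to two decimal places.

Labor's share = 1 − 0.47 − 0.18 = 0.35.
Physical capital: 0.47 × 1.1 = 0.517 pp.
The human-capital index: 0.18 × 7.5 = 1.35 pp.
Total hours worked: 0.35 × (-2) = -0.7 pp.
TFP growth = 2.4 − 1.167 = 1.233%.

1.23%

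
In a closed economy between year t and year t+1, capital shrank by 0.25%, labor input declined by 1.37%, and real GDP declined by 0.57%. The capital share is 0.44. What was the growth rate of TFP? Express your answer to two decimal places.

Labor's share = 1 − 0.44 = 0.56.
Capital: 0.44 × (-0.25) = -0.11 pp.
Labor input: 0.56 × (-1.37) = -0.7672 pp.
TFP growth = -0.57 + 0.8772 = 0.3072%.

0.31%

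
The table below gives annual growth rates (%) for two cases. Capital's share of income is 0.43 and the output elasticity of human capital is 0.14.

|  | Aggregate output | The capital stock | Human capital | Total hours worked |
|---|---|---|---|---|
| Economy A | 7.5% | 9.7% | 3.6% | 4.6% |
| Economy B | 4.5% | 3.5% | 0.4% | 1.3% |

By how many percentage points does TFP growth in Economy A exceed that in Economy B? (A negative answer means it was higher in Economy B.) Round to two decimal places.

Labor's share = 1 − 0.43 − 0.14 = 0.43.
Economy A: TFP = 7.5 − 4.171 − 0.504 − 1.978 = 0.847%.
Economy B: TFP = 4.5 − 1.505 − 0.056 − 0.559 = 2.38%.
Difference = 0.847 − (2.38) = -1.533 pp.

-1.53 percentage points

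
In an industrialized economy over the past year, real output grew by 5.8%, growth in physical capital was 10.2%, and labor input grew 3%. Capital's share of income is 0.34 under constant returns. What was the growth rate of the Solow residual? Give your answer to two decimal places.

The Solow residual grew 0.35%.

Labor's share = 1 − 0.34 = 0.66.
Physical capital: 0.34 × 10.2 = 3.468 pp.
Labor input: 0.66 × 3 = 1.98 pp.
TFP growth = 5.8 − 5.448 = 0.352%.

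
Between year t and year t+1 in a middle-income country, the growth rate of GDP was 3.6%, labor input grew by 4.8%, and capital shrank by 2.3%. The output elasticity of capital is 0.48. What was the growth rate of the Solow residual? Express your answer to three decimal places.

The Solow residual growth was 2.208%.

Labor's share = 1 − 0.48 = 0.52.
Capital: 0.48 × (-2.3) = -1.104 pp.
Labor input: 0.52 × 4.8 = 2.496 pp.
TFP growth = 3.6 − 1.392 = 2.208%.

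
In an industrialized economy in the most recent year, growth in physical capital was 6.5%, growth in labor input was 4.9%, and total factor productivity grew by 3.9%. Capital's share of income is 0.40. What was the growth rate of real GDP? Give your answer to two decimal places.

9.44%

Labor's share = 1 − 0.4 = 0.6.
Physical capital: 0.4 × 6.5 = 2.6 pp.
Labor input: 0.6 × 4.9 = 2.94 pp.
Output growth = 3.9 + 5.54 = 9.44%.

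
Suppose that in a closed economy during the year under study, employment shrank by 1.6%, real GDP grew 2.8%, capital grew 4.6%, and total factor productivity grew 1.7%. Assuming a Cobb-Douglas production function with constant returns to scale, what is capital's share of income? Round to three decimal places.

gY = gA + α·gK + (1−α)·gL, so gY − gA − gL = α(gK − gL).
2.8 − 1.7 + 1.6 = α × (4.6 − (-1.6)).
2.7 = 6.2 α, so α = 0.43548.

Capital's share of income is 0.435.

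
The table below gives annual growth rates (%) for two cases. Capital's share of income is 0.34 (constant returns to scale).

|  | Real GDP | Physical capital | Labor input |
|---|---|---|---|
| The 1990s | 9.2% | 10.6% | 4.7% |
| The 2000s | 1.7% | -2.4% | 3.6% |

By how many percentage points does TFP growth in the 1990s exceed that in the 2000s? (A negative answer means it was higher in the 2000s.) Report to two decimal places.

Labor's share = 1 − 0.34 = 0.66.
The 1990s: TFP = 9.2 − 3.604 − 3.102 = 2.494%.
The 2000s: TFP = 1.7 + 0.816 − 2.376 = 0.14%.
Difference = 2.494 − (0.14) = 2.354 pp.

2.35 percentage points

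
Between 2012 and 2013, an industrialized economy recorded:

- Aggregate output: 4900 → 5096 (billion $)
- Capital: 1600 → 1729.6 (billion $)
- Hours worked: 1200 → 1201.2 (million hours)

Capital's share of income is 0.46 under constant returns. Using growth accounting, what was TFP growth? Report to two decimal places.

0.22%

Aggregate output growth = (5096 − 4900) / 4900 = 4%.
Capital growth = (1729.6 − 1600) / 1600 = 8.1%.
Hours worked growth = (1201.2 − 1200) / 1200 = 0.1%.
Labor's share = 1 − 0.46 = 0.54.
Capital: 0.46 × 8.1 = 3.726 pp.
Hours worked: 0.54 × 0.1 = 0.054 pp.
TFP growth = 4 − 3.78 = 0.22%.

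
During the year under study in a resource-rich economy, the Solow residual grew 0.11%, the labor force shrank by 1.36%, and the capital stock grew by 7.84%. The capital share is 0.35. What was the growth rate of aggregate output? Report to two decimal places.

Labor's share = 1 − 0.35 = 0.65.
The capital stock: 0.35 × 7.84 = 2.744 pp.
The labor force: 0.65 × (-1.36) = -0.884 pp.
Output growth = 0.11 + 1.86 = 1.97%.

Aggregate output grew 1.97%.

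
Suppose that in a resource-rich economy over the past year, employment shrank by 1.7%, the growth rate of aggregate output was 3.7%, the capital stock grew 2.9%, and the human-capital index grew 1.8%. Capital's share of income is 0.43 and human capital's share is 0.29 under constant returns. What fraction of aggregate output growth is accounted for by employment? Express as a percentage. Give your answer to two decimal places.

Labor's share = 1 − 0.43 − 0.29 = 0.28.
Employment contributed 0.28 × (-1.7) = -0.476 pp.
Share of growth = -0.476 / 3.7 × 100 = -12.8649%.

-12.86%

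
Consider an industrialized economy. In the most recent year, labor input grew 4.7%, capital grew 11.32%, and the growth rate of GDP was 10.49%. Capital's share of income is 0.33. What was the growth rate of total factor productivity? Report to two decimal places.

Labor's share = 1 − 0.33 = 0.67.
Capital: 0.33 × 11.32 = 3.7356 pp.
Labor input: 0.67 × 4.7 = 3.149 pp.
TFP growth = 10.49 − 6.8846 = 3.6054%.

3.61%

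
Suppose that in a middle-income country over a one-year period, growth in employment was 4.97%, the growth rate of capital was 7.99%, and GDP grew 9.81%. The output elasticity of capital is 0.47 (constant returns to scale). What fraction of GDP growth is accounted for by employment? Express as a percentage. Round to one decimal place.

Labor's share = 1 − 0.47 = 0.53.
Employment contributed 0.53 × 4.97 = 2.6341 pp.
Share of growth = 2.6341 / 9.81 × 100 = 26.851%.

26.9%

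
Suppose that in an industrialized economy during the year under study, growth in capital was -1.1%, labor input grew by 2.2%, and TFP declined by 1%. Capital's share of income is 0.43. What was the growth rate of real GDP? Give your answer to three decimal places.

-0.219%

Labor's share = 1 − 0.43 = 0.57.
Capital: 0.43 × (-1.1) = -0.473 pp.
Labor input: 0.57 × 2.2 = 1.254 pp.
Output growth = -1 + 0.781 = -0.219%.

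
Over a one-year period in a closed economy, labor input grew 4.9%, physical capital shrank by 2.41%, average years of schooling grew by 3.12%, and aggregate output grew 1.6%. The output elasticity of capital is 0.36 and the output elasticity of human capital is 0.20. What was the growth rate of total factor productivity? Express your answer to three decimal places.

-0.312%

Labor's share = 1 − 0.36 − 0.2 = 0.44.
Physical capital: 0.36 × (-2.41) = -0.8676 pp.
Average years of schooling: 0.2 × 3.12 = 0.624 pp.
Labor input: 0.44 × 4.9 = 2.156 pp.
TFP growth = 1.6 − 1.9124 = -0.3124%.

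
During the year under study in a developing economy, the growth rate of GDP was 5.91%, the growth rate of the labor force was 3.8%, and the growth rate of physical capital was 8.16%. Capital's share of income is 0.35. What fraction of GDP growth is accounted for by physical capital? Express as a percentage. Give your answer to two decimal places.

Physical capital contributed 0.35 × 8.16 = 2.856 pp.
Share of growth = 2.856 / 5.91 × 100 = 48.3249%.

48.32%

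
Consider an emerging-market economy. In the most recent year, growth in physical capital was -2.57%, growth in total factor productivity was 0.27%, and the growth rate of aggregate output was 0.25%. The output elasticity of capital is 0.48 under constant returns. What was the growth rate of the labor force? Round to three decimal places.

2.334%

Labor's share = 1 − 0.48 = 0.52.
gY = gA + 0.48×(-2.57) + 0.52×g.
0.52×g = 0.25 − 0.27 + 1.2336 = 1.2136.
g = 1.2136 / 0.52 = 2.33385%.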